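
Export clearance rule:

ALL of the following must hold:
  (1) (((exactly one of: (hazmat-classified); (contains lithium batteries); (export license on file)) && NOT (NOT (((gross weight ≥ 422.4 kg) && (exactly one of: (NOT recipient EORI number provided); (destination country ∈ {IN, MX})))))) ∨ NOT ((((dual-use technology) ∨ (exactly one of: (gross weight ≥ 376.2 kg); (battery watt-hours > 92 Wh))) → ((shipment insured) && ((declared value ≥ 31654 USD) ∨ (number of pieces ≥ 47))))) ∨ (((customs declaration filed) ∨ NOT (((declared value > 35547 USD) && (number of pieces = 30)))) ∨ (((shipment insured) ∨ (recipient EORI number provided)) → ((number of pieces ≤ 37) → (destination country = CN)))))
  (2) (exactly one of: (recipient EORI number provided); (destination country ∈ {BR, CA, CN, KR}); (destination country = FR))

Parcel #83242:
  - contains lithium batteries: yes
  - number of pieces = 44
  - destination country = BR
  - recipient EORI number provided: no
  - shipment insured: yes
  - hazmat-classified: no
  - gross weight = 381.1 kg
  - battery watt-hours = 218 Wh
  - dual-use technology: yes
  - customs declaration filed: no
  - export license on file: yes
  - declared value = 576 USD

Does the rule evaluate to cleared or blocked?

Cleared

Atomic conditions:
  hazmat-classified: no → false
  contains lithium batteries: yes → true
  export license on file: yes → true
  gross weight ≥ 422.4 kg: 381.1 ≥ 422.4 is false
  NOT recipient EORI number provided: no → true
  destination country ∈ {IN, MX}: BR is not in the set → false
  dual-use technology: yes → true
  gross weight ≥ 376.2 kg: 381.1 ≥ 376.2 is true
  battery watt-hours > 92 Wh: 218 > 92 is true
  shipment insured: yes → true
  declared value ≥ 31654 USD: 576 ≥ 31654 is false
  number of pieces ≥ 47: 44 ≥ 47 is false
  customs declaration filed: no → false
  declared value > 35547 USD: 576 > 35547 is false
  number of pieces = 30: 44 == 30 is false
  recipient EORI number provided: no → false
  number of pieces ≤ 37: 44 ≤ 37 is false
  destination country = CN: BR == CN is false
  destination country ∈ {BR, CA, CN, KR}: BR is in the set → true
  destination country = FR: BR == FR is false
Combine:
[1.1.1] exactly-one(false, true, true) = false
[1.1.2.1.1.2] exactly-one(true, false) = true
[1.1.2.1.1] false AND true = false
[1.1.2.1] NOT false = true
[1.1.2] NOT true = false
[1.1] false AND false = false
[1.2.1.1.2] exactly-one(true, true) = false
[1.2.1.1] true OR false = true
[1.2.1.2.2] false OR false = false
[1.2.1.2] true AND false = false
[1.2.1] true → false = false
[1.2] NOT false = true
[1.3.1.2.1] false AND false = false
[1.3.1.2] NOT false = true
[1.3.1] false OR true = true
[1.3.2.1] true OR false = true
[1.3.2.2] false → false (antecedent false ⇒ implication holds) = true
[1.3.2] true → true = true
[1.3] true OR true = true
[1] false OR true OR true = true
[2] exactly-one(false, true, false) = true
[root] true AND true = true
Overall: true → cleared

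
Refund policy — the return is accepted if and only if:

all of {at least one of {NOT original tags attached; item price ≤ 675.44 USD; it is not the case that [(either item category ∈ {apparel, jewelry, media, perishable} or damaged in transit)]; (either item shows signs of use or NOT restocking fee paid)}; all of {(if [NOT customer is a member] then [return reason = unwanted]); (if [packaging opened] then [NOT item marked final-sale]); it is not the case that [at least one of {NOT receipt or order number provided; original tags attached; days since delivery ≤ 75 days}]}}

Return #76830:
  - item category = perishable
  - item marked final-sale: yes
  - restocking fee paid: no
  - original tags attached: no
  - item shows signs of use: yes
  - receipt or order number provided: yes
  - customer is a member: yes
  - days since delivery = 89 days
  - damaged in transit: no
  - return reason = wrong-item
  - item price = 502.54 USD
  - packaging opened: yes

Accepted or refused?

Refused

Atomic conditions:
  NOT original tags attached: no → true
  item price ≤ 675.44 USD: 502.54 ≤ 675.44 is true
  item category ∈ {apparel, jewelry, media, perishable}: perishable is in the set → true
  damaged in transit: no → false
  item shows signs of use: yes → true
  NOT restocking fee paid: no → true
  NOT customer is a member: yes → false
  return reason = unwanted: wrong-item == unwanted is false
  packaging opened: yes → true
  NOT item marked final-sale: yes → false
  NOT receipt or order number provided: yes → false
  original tags attached: no → false
  days since delivery ≤ 75 days: 89 ≤ 75 is false
Combine:
[1.3.1] true OR false = true
[1.3] NOT true = false
[1.4] true OR true = true
[1] true OR true OR false OR true = true
[2.1] false → false (antecedent false ⇒ implication holds) = true
[2.2] true → false = false
[2.3.1] false OR false OR false = false
[2.3] NOT false = true
[2] true AND false AND true = false
[root] true AND false = false
Overall: false → refused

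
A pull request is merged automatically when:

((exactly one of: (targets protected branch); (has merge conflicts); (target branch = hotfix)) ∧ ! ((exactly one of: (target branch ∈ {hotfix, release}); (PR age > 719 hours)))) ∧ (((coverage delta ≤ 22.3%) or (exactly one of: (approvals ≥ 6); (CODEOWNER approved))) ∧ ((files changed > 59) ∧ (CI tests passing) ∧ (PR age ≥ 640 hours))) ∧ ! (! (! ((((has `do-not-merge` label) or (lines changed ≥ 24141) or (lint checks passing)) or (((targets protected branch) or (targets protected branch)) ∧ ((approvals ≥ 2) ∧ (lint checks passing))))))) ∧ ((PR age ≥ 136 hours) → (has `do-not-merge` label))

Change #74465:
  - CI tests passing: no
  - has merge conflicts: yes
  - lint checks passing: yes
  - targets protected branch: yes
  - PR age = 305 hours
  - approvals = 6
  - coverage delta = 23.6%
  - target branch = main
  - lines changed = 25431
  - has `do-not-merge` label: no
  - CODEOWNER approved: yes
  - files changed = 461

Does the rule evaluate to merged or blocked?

Blocked

Atomic conditions:
  targets protected branch: yes → true
  has merge conflicts: yes → true
  target branch = hotfix: main == hotfix is false
  target branch ∈ {hotfix, release}: main is not in the set → false
  PR age > 719 hours: 305 > 719 is false
  coverage delta ≤ 22.3%: 23.6 ≤ 22.3 is false
  approvals ≥ 6: 6 ≥ 6 is true
  CODEOWNER approved: yes → true
  files changed > 59: 461 > 59 is true
  CI tests passing: no → false
  PR age ≥ 640 hours: 305 ≥ 640 is false
  has `do-not-merge` label: no → false
  lines changed ≥ 24141: 25431 ≥ 24141 is true
  lint checks passing: yes → true
  approvals ≥ 2: 6 ≥ 2 is true
  PR age ≥ 136 hours: 305 ≥ 136 is true
Combine:
[1.1] exactly-one(true, true, false) = false
[1.2.1] exactly-one(false, false) = false
[1.2] NOT false = true
[1] false AND true = false
[2.1.2] exactly-one(true, true) = false
[2.1] false OR false = false
[2.2] true AND false AND false = false
[2] false AND false = false
[3.1.1.1.1] false OR true OR true = true
[3.1.1.1.2.1] true OR true = true
[3.1.1.1.2.2] true AND true = true
[3.1.1.1.2] true AND true = true
[3.1.1.1] true OR true = true
[3.1.1] NOT true = false
[3.1] NOT false = true
[3] NOT true = false
[4] true → false = false
[root] false AND false AND false AND false = false
Overall: false → blocked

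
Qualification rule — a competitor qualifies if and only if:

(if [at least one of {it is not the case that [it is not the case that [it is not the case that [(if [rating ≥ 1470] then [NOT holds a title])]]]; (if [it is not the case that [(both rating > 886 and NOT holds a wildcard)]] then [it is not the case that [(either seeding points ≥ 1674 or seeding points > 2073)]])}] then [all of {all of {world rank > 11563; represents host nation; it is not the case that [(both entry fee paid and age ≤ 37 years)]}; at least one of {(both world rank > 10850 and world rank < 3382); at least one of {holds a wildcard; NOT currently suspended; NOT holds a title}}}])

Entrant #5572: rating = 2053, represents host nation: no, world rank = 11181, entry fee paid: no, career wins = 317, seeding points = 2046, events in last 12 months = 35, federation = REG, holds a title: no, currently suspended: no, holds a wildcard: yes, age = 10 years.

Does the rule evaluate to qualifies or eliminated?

Atomic conditions:
  rating ≥ 1470: 2053 ≥ 1470 is true
  NOT holds a title: no → true
  rating > 886: 2053 > 886 is true
  NOT holds a wildcard: yes → false
  seeding points ≥ 1674: 2046 ≥ 1674 is true
  seeding points > 2073: 2046 > 2073 is false
  world rank > 11563: 11181 > 11563 is false
  represents host nation: no → false
  entry fee paid: no → false
  age ≤ 37 years: 10 ≤ 37 is true
  world rank > 10850: 11181 > 10850 is true
  world rank < 3382: 11181 < 3382 is false
  holds a wildcard: yes → true
  NOT currently suspended: no → true
Combine:
[1.1.1.1.1] true → true = true
[1.1.1.1] NOT true = false
[1.1.1] NOT false = true
[1.1] NOT true = false
[1.2.1.1] true AND false = false
[1.2.1] NOT false = true
[1.2.2.1] true OR false = true
[1.2.2] NOT true = false
[1.2] true → false = false
[1] false OR false = false
[2.1.3.1] false AND true = false
[2.1.3] NOT false = true
[2.1] false AND false AND true = false
[2.2.1] true AND false = false
[2.2.2] true OR true OR true = true
[2.2] false OR true = true
[2] false AND true = false
[root] false → false (antecedent false ⇒ implication holds) = true
Overall: true → qualifies

Qualifies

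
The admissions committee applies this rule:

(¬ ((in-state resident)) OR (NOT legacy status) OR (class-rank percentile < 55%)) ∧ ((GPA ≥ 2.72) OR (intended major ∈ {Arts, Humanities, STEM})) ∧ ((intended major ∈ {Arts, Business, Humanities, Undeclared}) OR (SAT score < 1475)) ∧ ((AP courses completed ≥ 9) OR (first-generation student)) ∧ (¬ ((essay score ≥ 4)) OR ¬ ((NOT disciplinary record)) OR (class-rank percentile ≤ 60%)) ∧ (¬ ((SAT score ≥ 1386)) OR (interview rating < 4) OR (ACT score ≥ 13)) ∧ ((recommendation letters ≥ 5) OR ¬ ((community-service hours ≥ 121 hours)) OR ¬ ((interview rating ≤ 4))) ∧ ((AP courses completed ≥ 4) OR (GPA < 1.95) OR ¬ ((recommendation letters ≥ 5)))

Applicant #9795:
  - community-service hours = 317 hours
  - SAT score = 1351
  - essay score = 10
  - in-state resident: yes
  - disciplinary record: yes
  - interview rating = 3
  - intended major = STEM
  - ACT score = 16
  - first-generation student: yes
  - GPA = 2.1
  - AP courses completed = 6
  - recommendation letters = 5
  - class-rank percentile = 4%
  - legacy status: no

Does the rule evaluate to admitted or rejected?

Atomic conditions:
  in-state resident: yes → true
  NOT legacy status: no → true
  class-rank percentile < 55%: 4 < 55 is true
  GPA ≥ 2.72: 2.1 ≥ 2.72 is false
  intended major ∈ {Arts, Humanities, STEM}: STEM is in the set → true
  intended major ∈ {Arts, Business, Humanities, Undeclared}: STEM is not in the set → false
  SAT score < 1475: 1351 < 1475 is true
  AP courses completed ≥ 9: 6 ≥ 9 is false
  first-generation student: yes → true
  essay score ≥ 4: 10 ≥ 4 is true
  NOT disciplinary record: yes → false
  class-rank percentile ≤ 60%: 4 ≤ 60 is true
  SAT score ≥ 1386: 1351 ≥ 1386 is false
  interview rating < 4: 3 < 4 is true
  ACT score ≥ 13: 16 ≥ 13 is true
  recommendation letters ≥ 5: 5 ≥ 5 is true
  community-service hours ≥ 121 hours: 317 ≥ 121 is true
  interview rating ≤ 4: 3 ≤ 4 is true
  AP courses completed ≥ 4: 6 ≥ 4 is true
  GPA < 1.95: 2.1 < 1.95 is false
Combine:
[1.1] NOT true = false
[1] false OR true OR true = true
[2] false OR true = true
[3] false OR true = true
[4] false OR true = true
[5.1] NOT true = false
[5.2] NOT false = true
[5] false OR true OR true = true
[6.1] NOT false = true
[6] true OR true OR true = true
[7.2] NOT true = false
[7.3] NOT true = false
[7] true OR false OR false = true
[8.3] NOT true = false
[8] true OR false OR false = true
[root] true AND true AND true AND true AND true AND true AND true AND true = true
Overall: true → admitted

Admitted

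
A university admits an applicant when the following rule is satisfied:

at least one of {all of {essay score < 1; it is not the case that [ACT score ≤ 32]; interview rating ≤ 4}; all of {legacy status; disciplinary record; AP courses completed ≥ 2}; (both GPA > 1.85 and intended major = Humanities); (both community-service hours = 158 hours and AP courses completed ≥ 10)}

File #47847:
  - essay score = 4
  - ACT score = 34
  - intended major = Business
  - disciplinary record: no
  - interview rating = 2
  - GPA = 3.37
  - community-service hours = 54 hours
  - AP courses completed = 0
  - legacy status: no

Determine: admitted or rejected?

Rejected

Atomic conditions:
  essay score < 1: 4 < 1 is false
  ACT score ≤ 32: 34 ≤ 32 is false
  interview rating ≤ 4: 2 ≤ 4 is true
  legacy status: no → false
  disciplinary record: no → false
  AP courses completed ≥ 2: 0 ≥ 2 is false
  GPA > 1.85: 3.37 > 1.85 is true
  intended major = Humanities: Business == Humanities is false
  community-service hours = 158 hours: 54 == 158 is false
  AP courses completed ≥ 10: 0 ≥ 10 is false
Combine:
[1.2] NOT false = true
[1] false AND true AND true = false
[2] false AND false AND false = false
[3] true AND false = false
[4] false AND false = false
[root] false OR false OR false OR false = false
Overall: false → rejected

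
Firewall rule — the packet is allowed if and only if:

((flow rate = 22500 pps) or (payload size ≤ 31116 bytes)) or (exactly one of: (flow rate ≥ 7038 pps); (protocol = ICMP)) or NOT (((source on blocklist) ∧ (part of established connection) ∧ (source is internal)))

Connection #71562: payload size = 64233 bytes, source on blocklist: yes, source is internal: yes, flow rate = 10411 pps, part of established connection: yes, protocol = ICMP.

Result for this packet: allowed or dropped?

Atomic conditions:
  flow rate = 22500 pps: 10411 == 22500 is false
  payload size ≤ 31116 bytes: 64233 ≤ 31116 is false
  flow rate ≥ 7038 pps: 10411 ≥ 7038 is true
  protocol = ICMP: ICMP == ICMP is true
  source on blocklist: yes → true
  part of established connection: yes → true
  source is internal: yes → true
Combine:
[1] false OR false = false
[2] exactly-one(true, true) = false
[3.1] true AND true AND true = true
[3] NOT true = false
[root] false OR false OR false = false
Overall: false → dropped

Dropped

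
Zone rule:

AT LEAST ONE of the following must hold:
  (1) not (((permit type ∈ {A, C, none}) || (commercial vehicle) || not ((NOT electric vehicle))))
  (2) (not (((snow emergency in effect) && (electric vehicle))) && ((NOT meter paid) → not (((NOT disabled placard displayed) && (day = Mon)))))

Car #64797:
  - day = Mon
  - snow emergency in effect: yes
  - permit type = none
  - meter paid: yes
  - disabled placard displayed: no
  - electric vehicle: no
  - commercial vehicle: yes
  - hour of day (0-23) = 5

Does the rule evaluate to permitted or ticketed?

Permitted

Atomic conditions:
  permit type ∈ {A, C, none}: none is in the set → true
  commercial vehicle: yes → true
  NOT electric vehicle: no → true
  snow emergency in effect: yes → true
  electric vehicle: no → false
  NOT meter paid: yes → false
  NOT disabled placard displayed: no → true
  day = Mon: Mon == Mon is true
Combine:
[1.1.3] NOT true = false
[1.1] true OR true OR false = true
[1] NOT true = false
[2.1.1] true AND false = false
[2.1] NOT false = true
[2.2.2.1] true AND true = true
[2.2.2] NOT true = false
[2.2] false → false (antecedent false ⇒ implication holds) = true
[2] true AND true = true
[root] false OR true = true
Overall: true → permitted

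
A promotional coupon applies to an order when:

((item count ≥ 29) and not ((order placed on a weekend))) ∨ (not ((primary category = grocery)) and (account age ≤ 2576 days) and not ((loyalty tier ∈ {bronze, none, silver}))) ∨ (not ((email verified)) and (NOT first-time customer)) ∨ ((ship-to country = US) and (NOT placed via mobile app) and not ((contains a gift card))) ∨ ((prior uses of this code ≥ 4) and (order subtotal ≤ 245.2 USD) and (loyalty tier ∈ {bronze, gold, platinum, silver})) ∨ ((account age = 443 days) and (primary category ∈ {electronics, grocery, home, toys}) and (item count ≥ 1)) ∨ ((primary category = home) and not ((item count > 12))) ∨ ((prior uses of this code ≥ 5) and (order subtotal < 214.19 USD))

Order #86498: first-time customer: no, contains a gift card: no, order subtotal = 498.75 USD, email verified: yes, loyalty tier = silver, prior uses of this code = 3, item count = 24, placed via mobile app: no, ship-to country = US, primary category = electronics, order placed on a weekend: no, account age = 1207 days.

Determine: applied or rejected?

Atomic conditions:
  item count ≥ 29: 24 ≥ 29 is false
  order placed on a weekend: no → false
  primary category = grocery: electronics == grocery is false
  account age ≤ 2576 days: 1207 ≤ 2576 is true
  loyalty tier ∈ {bronze, none, silver}: silver is in the set → true
  email verified: yes → true
  NOT first-time customer: no → true
  ship-to country = US: US == US is true
  NOT placed via mobile app: no → true
  contains a gift card: no → false
  prior uses of this code ≥ 4: 3 ≥ 4 is false
  order subtotal ≤ 245.2 USD: 498.75 ≤ 245.2 is false
  loyalty tier ∈ {bronze, gold, platinum, silver}: silver is in the set → true
  account age = 443 days: 1207 == 443 is false
  primary category ∈ {electronics, grocery, home, toys}: electronics is in the set → true
  item count ≥ 1: 24 ≥ 1 is true
  primary category = home: electronics == home is false
  item count > 12: 24 > 12 is true
  prior uses of this code ≥ 5: 3 ≥ 5 is false
  order subtotal < 214.19 USD: 498.75 < 214.19 is false
Combine:
[1.2] NOT false = true
[1] false AND true = false
[2.1] NOT false = true
[2.3] NOT true = false
[2] true AND true AND false = false
[3.1] NOT true = false
[3] false AND true = false
[4.3] NOT false = true
[4] true AND true AND true = true
[5] false AND false AND true = false
[6] false AND true AND true = false
[7.2] NOT true = false
[7] false AND false = false
[8] false AND false = false
[root] false OR false OR false OR true OR false OR false OR false OR false = true
Overall: true → applied

Applied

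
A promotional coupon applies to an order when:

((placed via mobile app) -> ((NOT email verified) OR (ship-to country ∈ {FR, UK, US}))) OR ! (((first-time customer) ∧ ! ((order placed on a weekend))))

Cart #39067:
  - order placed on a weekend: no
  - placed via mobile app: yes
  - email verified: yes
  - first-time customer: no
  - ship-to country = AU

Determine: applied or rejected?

Atomic conditions:
  placed via mobile app: yes → true
  NOT email verified: yes → false
  ship-to country ∈ {FR, UK, US}: AU is not in the set → false
  first-time customer: no → false
  order placed on a weekend: no → false
Combine:
[1.2] false OR false = false
[1] true → false = false
[2.1.2] NOT false = true
[2.1] false AND true = false
[2] NOT false = true
[root] false OR true = true
Overall: true → applied

Applied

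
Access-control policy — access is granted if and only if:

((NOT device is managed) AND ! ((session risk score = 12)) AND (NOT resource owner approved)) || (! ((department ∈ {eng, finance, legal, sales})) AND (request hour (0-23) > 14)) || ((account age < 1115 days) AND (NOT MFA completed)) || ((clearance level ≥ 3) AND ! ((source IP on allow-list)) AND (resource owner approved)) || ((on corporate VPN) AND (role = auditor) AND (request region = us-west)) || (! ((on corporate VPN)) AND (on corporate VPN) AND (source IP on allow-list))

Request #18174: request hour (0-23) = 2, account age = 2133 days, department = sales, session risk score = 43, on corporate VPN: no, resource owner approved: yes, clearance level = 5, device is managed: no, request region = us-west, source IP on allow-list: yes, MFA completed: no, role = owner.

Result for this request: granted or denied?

Denied

Atomic conditions:
  NOT device is managed: no → true
  session risk score = 12: 43 == 12 is false
  NOT resource owner approved: yes → false
  department ∈ {eng, finance, legal, sales}: sales is in the set → true
  request hour (0-23) > 14: 2 > 14 is false
  account age < 1115 days: 2133 < 1115 is false
  NOT MFA completed: no → true
  clearance level ≥ 3: 5 ≥ 3 is true
  source IP on allow-list: yes → true
  resource owner approved: yes → true
  on corporate VPN: no → false
  role = auditor: owner == auditor is false
  request region = us-west: us-west == us-west is true
Combine:
[1.2] NOT false = true
[1] true AND true AND false = false
[2.1] NOT true = false
[2] false AND false = false
[3] false AND true = false
[4.2] NOT true = false
[4] true AND false AND true = false
[5] false AND false AND true = false
[6.1] NOT false = true
[6] true AND false AND true = false
[root] false OR false OR false OR false OR false OR false = false
Overall: false → denied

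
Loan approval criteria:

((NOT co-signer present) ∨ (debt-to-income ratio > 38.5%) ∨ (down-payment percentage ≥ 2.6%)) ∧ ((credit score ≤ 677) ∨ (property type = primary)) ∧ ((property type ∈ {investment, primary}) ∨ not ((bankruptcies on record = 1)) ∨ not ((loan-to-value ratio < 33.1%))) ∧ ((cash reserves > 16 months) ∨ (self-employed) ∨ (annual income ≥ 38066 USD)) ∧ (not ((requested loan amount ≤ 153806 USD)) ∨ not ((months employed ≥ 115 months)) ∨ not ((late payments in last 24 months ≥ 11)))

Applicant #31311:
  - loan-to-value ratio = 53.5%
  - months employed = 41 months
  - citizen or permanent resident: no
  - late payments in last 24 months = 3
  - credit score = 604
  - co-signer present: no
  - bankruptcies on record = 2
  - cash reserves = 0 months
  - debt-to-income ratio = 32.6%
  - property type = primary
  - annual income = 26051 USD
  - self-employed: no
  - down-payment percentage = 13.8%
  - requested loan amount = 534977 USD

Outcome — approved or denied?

Atomic conditions:
  NOT co-signer present: no → true
  debt-to-income ratio > 38.5%: 32.6 > 38.5 is false
  down-payment percentage ≥ 2.6%: 13.8 ≥ 2.6 is true
  credit score ≤ 677: 604 ≤ 677 is true
  property type = primary: primary == primary is true
  property type ∈ {investment, primary}: primary is in the set → true
  bankruptcies on record = 1: 2 == 1 is false
  loan-to-value ratio < 33.1%: 53.5 < 33.1 is false
  cash reserves > 16 months: 0 > 16 is false
  self-employed: no → false
  annual income ≥ 38066 USD: 26051 ≥ 38066 is false
  requested loan amount ≤ 153806 USD: 534977 ≤ 153806 is false
  months employed ≥ 115 months: 41 ≥ 115 is false
  late payments in last 24 months ≥ 11: 3 ≥ 11 is false
Combine:
[1] true OR false OR true = true
[2] true OR true = true
[3.2] NOT false = true
[3.3] NOT false = true
[3] true OR true OR true = true
[4] false OR false OR false = false
[5.1] NOT false = true
[5.2] NOT false = true
[5.3] NOT false = true
[5] true OR true OR true = true
[root] true AND true AND true AND false AND true = false
Overall: false → denied

Denied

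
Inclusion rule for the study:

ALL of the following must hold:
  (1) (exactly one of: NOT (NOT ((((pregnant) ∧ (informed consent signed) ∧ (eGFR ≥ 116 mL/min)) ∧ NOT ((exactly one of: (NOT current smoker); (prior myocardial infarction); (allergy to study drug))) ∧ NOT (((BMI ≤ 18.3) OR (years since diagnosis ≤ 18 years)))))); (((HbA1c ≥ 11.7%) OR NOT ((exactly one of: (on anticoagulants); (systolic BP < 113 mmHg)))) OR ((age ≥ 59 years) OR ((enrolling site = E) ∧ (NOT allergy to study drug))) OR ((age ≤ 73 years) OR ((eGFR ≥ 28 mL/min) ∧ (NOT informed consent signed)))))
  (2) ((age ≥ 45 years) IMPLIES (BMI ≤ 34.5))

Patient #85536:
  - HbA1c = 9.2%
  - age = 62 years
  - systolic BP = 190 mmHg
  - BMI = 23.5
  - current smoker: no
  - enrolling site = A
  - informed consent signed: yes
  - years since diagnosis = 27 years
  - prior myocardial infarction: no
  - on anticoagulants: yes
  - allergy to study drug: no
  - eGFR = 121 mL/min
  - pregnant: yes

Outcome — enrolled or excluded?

Enrolled

Atomic conditions:
  pregnant: yes → true
  informed consent signed: yes → true
  eGFR ≥ 116 mL/min: 121 ≥ 116 is true
  NOT current smoker: no → true
  prior myocardial infarction: no → false
  allergy to study drug: no → false
  BMI ≤ 18.3: 23.5 ≤ 18.3 is false
  years since diagnosis ≤ 18 years: 27 ≤ 18 is false
  HbA1c ≥ 11.7%: 9.2 ≥ 11.7 is false
  on anticoagulants: yes → true
  systolic BP < 113 mmHg: 190 < 113 is false
  age ≥ 59 years: 62 ≥ 59 is true
  enrolling site = E: A == E is false
  NOT allergy to study drug: no → true
  age ≤ 73 years: 62 ≤ 73 is true
  eGFR ≥ 28 mL/min: 121 ≥ 28 is true
  NOT informed consent signed: yes → false
  age ≥ 45 years: 62 ≥ 45 is true
  BMI ≤ 34.5: 23.5 ≤ 34.5 is true
Combine:
[1.1.1.1.1] true AND true AND true = true
[1.1.1.1.2.1] exactly-one(true, false, false) = true
[1.1.1.1.2] NOT true = false
[1.1.1.1.3.1] false OR false = false
[1.1.1.1.3] NOT false = true
[1.1.1.1] true AND false AND true = false
[1.1.1] NOT false = true
[1.1] NOT true = false
[1.2.1.2.1] exactly-one(true, false) = true
[1.2.1.2] NOT true = false
[1.2.1] false OR false = false
[1.2.2.2] false AND true = false
[1.2.2] true OR false = true
[1.2.3.2] true AND false = false
[1.2.3] true OR false = true
[1.2] false OR true OR true = true
[1] exactly-one(false, true) = true
[2] true → true = true
[root] true AND true = true
Overall: true → enrolled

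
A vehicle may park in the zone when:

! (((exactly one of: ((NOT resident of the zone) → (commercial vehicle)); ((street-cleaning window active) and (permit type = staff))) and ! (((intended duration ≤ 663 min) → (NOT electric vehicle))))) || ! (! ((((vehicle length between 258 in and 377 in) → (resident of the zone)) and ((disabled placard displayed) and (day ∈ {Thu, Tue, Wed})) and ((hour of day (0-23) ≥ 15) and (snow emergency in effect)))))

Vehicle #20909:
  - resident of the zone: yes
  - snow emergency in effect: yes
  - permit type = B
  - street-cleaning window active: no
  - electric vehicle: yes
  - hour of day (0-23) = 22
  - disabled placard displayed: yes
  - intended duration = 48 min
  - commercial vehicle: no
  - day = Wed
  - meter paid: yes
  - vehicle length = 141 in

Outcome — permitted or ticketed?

Atomic conditions:
  NOT resident of the zone: yes → false
  commercial vehicle: no → false
  street-cleaning window active: no → false
  permit type = staff: B == staff is false
  intended duration ≤ 663 min: 48 ≤ 663 is true
  NOT electric vehicle: yes → false
  vehicle length between 258 in and 377 in: 141 in [258, 377] is false
  resident of the zone: yes → true
  disabled placard displayed: yes → true
  day ∈ {Thu, Tue, Wed}: Wed is in the set → true
  hour of day (0-23) ≥ 15: 22 ≥ 15 is true
  snow emergency in effect: yes → true
Combine:
[1.1.1.1] false → false (antecedent false ⇒ implication holds) = true
[1.1.1.2] false AND false = false
[1.1.1] exactly-one(true, false) = true
[1.1.2.1] true → false = false
[1.1.2] NOT false = true
[1.1] true AND true = true
[1] NOT true = false
[2.1.1.1] false → true (antecedent false ⇒ implication holds) = true
[2.1.1.2] true AND true = true
[2.1.1.3] true AND true = true
[2.1.1] true AND true AND true = true
[2.1] NOT true = false
[2] NOT false = true
[root] false OR true = true
Overall: true → permitted

Permitted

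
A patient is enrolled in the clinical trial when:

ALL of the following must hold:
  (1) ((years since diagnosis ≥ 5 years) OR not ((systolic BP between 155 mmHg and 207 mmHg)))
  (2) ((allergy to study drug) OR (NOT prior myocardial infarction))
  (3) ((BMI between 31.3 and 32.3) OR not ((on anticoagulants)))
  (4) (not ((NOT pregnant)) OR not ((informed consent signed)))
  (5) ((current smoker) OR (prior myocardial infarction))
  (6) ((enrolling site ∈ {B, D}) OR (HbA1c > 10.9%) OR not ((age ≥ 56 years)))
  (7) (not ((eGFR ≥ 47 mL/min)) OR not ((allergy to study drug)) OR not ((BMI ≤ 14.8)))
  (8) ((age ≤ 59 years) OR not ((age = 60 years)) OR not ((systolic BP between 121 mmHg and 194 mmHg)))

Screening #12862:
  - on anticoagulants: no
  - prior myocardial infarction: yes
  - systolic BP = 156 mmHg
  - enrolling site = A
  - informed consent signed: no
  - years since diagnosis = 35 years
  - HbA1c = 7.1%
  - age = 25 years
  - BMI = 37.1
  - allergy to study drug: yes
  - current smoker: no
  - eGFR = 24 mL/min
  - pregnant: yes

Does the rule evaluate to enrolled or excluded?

Enrolled

Atomic conditions:
  years since diagnosis ≥ 5 years: 35 ≥ 5 is true
  systolic BP between 155 mmHg and 207 mmHg: 156 in [155, 207] is true
  allergy to study drug: yes → true
  NOT prior myocardial infarction: yes → false
  BMI between 31.3 and 32.3: 37.1 in [31.3, 32.3] is false
  on anticoagulants: no → false
  NOT pregnant: yes → false
  informed consent signed: no → false
  current smoker: no → false
  prior myocardial infarction: yes → true
  enrolling site ∈ {B, D}: A is not in the set → false
  HbA1c > 10.9%: 7.1 > 10.9 is false
  age ≥ 56 years: 25 ≥ 56 is false
  eGFR ≥ 47 mL/min: 24 ≥ 47 is false
  BMI ≤ 14.8: 37.1 ≤ 14.8 is false
  age ≤ 59 years: 25 ≤ 59 is true
  age = 60 years: 25 == 60 is false
  systolic BP between 121 mmHg and 194 mmHg: 156 in [121, 194] is true
Combine:
[1.2] NOT true = false
[1] true OR false = true
[2] true OR false = true
[3.2] NOT false = true
[3] false OR true = true
[4.1] NOT false = true
[4.2] NOT false = true
[4] true OR true = true
[5] false OR true = true
[6.3] NOT false = true
[6] false OR false OR true = true
[7.1] NOT false = true
[7.2] NOT true = false
[7.3] NOT false = true
[7] true OR false OR true = true
[8.2] NOT false = true
[8.3] NOT true = false
[8] true OR true OR false = true
[root] true AND true AND true AND true AND true AND true AND true AND true = true
Overall: true → enrolled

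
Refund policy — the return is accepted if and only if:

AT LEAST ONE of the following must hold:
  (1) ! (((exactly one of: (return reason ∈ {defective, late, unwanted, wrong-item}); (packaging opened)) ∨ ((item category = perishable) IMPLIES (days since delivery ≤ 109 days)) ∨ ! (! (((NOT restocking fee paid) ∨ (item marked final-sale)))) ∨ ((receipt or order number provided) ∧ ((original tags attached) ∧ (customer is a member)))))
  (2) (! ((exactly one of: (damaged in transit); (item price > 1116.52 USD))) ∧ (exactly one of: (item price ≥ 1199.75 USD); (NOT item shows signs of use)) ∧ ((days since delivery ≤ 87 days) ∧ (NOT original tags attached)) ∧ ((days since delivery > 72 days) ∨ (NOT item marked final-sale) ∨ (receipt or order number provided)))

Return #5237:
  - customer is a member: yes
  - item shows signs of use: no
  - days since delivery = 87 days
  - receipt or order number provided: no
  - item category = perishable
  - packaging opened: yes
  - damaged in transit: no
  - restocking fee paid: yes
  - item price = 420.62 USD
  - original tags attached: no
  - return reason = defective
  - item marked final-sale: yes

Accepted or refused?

Atomic conditions:
  return reason ∈ {defective, late, unwanted, wrong-item}: defective is in the set → true
  packaging opened: yes → true
  item category = perishable: perishable == perishable is true
  days since delivery ≤ 109 days: 87 ≤ 109 is true
  NOT restocking fee paid: yes → false
  item marked final-sale: yes → true
  receipt or order number provided: no → false
  original tags attached: no → false
  customer is a member: yes → true
  damaged in transit: no → false
  item price > 1116.52 USD: 420.62 > 1116.52 is false
  item price ≥ 1199.75 USD: 420.62 ≥ 1199.75 is false
  NOT item shows signs of use: no → true
  days since delivery ≤ 87 days: 87 ≤ 87 is true
  NOT original tags attached: no → true
  days since delivery > 72 days: 87 > 72 is true
  NOT item marked final-sale: yes → false
Combine:
[1.1.1] exactly-one(true, true) = false
[1.1.2] true → true = true
[1.1.3.1.1] false OR true = true
[1.1.3.1] NOT true = false
[1.1.3] NOT false = true
[1.1.4.2] false AND true = false
[1.1.4] false AND false = false
[1.1] false OR true OR true OR false = true
[1] NOT true = false
[2.1.1] exactly-one(false, false) = false
[2.1] NOT false = true
[2.2] exactly-one(false, true) = true
[2.3] true AND true = true
[2.4] true OR false OR false = true
[2] true AND true AND true AND true = true
[root] false OR true = true
Overall: true → accepted

Accepted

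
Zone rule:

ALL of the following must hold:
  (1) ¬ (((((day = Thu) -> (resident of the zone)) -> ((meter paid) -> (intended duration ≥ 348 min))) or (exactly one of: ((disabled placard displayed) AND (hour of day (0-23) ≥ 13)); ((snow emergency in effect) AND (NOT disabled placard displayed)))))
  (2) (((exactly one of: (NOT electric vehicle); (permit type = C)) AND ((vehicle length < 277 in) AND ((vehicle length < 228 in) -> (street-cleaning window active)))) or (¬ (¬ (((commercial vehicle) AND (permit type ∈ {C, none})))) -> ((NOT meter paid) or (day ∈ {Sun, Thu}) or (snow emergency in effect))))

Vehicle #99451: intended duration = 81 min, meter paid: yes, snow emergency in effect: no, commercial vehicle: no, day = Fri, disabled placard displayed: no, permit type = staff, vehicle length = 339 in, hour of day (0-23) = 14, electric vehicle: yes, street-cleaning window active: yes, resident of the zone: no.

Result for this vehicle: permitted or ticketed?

Permitted

Atomic conditions:
  day = Thu: Fri == Thu is false
  resident of the zone: no → false
  meter paid: yes → true
  intended duration ≥ 348 min: 81 ≥ 348 is false
  disabled placard displayed: no → false
  hour of day (0-23) ≥ 13: 14 ≥ 13 is true
  snow emergency in effect: no → false
  NOT disabled placard displayed: no → true
  NOT electric vehicle: yes → false
  permit type = C: staff == C is false
  vehicle length < 277 in: 339 < 277 is false
  vehicle length < 228 in: 339 < 228 is false
  street-cleaning window active: yes → true
  commercial vehicle: no → false
  permit type ∈ {C, none}: staff is not in the set → false
  NOT meter paid: yes → false
  day ∈ {Sun, Thu}: Fri is not in the set → false
Combine:
[1.1.1.1] false → false (antecedent false ⇒ implication holds) = true
[1.1.1.2] true → false = false
[1.1.1] true → false = false
[1.1.2.1] false AND true = false
[1.1.2.2] false AND true = false
[1.1.2] exactly-one(false, false) = false
[1.1] false OR false = false
[1] NOT false = true
[2.1.1] exactly-one(false, false) = false
[2.1.2.2] false → true (antecedent false ⇒ implication holds) = true
[2.1.2] false AND true = false
[2.1] false AND false = false
[2.2.1.1.1] false AND false = false
[2.2.1.1] NOT false = true
[2.2.1] NOT true = false
[2.2.2] false OR false OR false = false
[2.2] false → false (antecedent false ⇒ implication holds) = true
[2] false OR true = true
[root] true AND true = true
Overall: true → permitted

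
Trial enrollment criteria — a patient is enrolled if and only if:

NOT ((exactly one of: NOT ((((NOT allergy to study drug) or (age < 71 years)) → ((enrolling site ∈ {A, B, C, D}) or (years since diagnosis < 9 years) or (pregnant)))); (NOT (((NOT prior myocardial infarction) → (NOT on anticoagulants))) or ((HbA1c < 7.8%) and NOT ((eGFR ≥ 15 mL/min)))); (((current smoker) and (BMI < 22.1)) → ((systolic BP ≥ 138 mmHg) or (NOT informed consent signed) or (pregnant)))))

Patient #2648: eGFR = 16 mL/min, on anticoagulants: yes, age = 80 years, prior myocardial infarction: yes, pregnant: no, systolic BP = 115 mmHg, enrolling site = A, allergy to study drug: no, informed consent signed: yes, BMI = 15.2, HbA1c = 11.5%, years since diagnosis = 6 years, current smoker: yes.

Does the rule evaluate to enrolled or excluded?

Atomic conditions:
  NOT allergy to study drug: no → true
  age < 71 years: 80 < 71 is false
  enrolling site ∈ {A, B, C, D}: A is in the set → true
  years since diagnosis < 9 years: 6 < 9 is true
  pregnant: no → false
  NOT prior myocardial infarction: yes → false
  NOT on anticoagulants: yes → false
  HbA1c < 7.8%: 11.5 < 7.8 is false
  eGFR ≥ 15 mL/min: 16 ≥ 15 is true
  current smoker: yes → true
  BMI < 22.1: 15.2 < 22.1 is true
  systolic BP ≥ 138 mmHg: 115 ≥ 138 is false
  NOT informed consent signed: yes → false
Combine:
[1.1.1.1] true OR false = true
[1.1.1.2] true OR true OR false = true
[1.1.1] true → true = true
[1.1] NOT true = false
[1.2.1.1] false → false (antecedent false ⇒ implication holds) = true
[1.2.1] NOT true = false
[1.2.2.2] NOT true = false
[1.2.2] false AND false = false
[1.2] false OR false = false
[1.3.1] true AND true = true
[1.3.2] false OR false OR false = false
[1.3] true → false = false
[1] exactly-one(false, false, false) = false
[root] NOT false = true
Overall: true → enrolled

Enrolled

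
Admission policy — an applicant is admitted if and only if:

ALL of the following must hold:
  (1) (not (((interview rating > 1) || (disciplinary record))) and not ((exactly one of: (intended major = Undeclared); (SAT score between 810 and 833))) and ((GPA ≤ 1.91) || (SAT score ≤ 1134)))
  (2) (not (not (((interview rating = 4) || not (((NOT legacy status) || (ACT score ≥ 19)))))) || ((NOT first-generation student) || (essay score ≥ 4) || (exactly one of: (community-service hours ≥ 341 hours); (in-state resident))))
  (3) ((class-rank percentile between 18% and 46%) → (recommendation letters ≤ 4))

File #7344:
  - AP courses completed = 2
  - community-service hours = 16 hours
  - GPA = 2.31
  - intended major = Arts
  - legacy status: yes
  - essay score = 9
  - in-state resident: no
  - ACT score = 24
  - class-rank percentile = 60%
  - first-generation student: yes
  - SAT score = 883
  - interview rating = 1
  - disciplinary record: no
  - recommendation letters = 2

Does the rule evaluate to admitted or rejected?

Admitted

Atomic conditions:
  interview rating > 1: 1 > 1 is false
  disciplinary record: no → false
  intended major = Undeclared: Arts == Undeclared is false
  SAT score between 810 and 833: 883 in [810, 833] is false
  GPA ≤ 1.91: 2.31 ≤ 1.91 is false
  SAT score ≤ 1134: 883 ≤ 1134 is true
  interview rating = 4: 1 == 4 is false
  NOT legacy status: yes → false
  ACT score ≥ 19: 24 ≥ 19 is true
  NOT first-generation student: yes → false
  essay score ≥ 4: 9 ≥ 4 is true
  community-service hours ≥ 341 hours: 16 ≥ 341 is false
  in-state resident: no → false
  class-rank percentile between 18% and 46%: 60 in [18, 46] is false
  recommendation letters ≤ 4: 2 ≤ 4 is true
Combine:
[1.1.1] false OR false = false
[1.1] NOT false = true
[1.2.1] exactly-one(false, false) = false
[1.2] NOT false = true
[1.3] false OR true = true
[1] true AND true AND true = true
[2.1.1.1.2.1] false OR true = true
[2.1.1.1.2] NOT true = false
[2.1.1.1] false OR false = false
[2.1.1] NOT false = true
[2.1] NOT true = false
[2.2.3] exactly-one(false, false) = false
[2.2] false OR true OR false = true
[2] false OR true = true
[3] false → true (antecedent false ⇒ implication holds) = true
[root] true AND true AND true = true
Overall: true → admitted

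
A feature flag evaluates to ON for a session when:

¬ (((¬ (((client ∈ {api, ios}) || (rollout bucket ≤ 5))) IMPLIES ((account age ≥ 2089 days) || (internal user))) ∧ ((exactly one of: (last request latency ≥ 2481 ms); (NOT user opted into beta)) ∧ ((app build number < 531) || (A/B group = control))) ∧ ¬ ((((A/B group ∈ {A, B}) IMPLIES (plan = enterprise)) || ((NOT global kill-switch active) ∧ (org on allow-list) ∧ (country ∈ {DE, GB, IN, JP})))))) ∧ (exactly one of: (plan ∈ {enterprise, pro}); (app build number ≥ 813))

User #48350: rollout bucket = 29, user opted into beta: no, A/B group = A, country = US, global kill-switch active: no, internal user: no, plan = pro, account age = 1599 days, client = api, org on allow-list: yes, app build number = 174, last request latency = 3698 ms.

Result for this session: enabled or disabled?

Atomic conditions:
  client ∈ {api, ios}: api is in the set → true
  rollout bucket ≤ 5: 29 ≤ 5 is false
  account age ≥ 2089 days: 1599 ≥ 2089 is false
  internal user: no → false
  last request latency ≥ 2481 ms: 3698 ≥ 2481 is true
  NOT user opted into beta: no → true
  app build number < 531: 174 < 531 is true
  A/B group = control: A == control is false
  A/B group ∈ {A, B}: A is in the set → true
  plan = enterprise: pro == enterprise is false
  NOT global kill-switch active: no → true
  org on allow-list: yes → true
  country ∈ {DE, GB, IN, JP}: US is not in the set → false
  plan ∈ {enterprise, pro}: pro is in the set → true
  app build number ≥ 813: 174 ≥ 813 is false
Combine:
[1.1.1.1.1] true OR false = true
[1.1.1.1] NOT true = false
[1.1.1.2] false OR false = false
[1.1.1] false → false (antecedent false ⇒ implication holds) = true
[1.1.2.1] exactly-one(true, true) = false
[1.1.2.2] true OR false = true
[1.1.2] false AND true = false
[1.1.3.1.1] true → false = false
[1.1.3.1.2] true AND true AND false = false
[1.1.3.1] false OR false = false
[1.1.3] NOT false = true
[1.1] true AND false AND true = false
[1] NOT false = true
[2] exactly-one(true, false) = true
[root] true AND true = true
Overall: true → enabled

Enabled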